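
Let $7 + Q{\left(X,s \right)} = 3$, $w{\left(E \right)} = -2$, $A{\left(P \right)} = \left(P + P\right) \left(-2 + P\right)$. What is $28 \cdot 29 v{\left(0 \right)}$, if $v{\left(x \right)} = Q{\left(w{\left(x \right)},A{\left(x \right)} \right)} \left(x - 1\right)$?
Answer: $3248$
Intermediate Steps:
$A{\left(P \right)} = 2 P \left(-2 + P\right)$
$Q{\left(X,s \right)} = -4$ ($Q{\left(X,s \right)} = -7 + 3 = -4$)
$v{\left(x \right)} = 4 - 4 x$ ($v{\left(x \right)} = - 4 \left(x - 1\right) = - 4 \left(-1 + x\right) = 4 - 4 x$)
$28 \cdot 29 v{\left(0 \right)} = 28 \cdot 29 \left(4 - 0\right) = 812 \left(4 + 0\right) = 812 \cdot 4 = 3248$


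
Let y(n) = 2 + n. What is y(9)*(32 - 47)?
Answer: -165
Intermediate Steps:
y(9)*(32 - 47) = (2 + 9)*(32 - 47) = 11*(-15) = -165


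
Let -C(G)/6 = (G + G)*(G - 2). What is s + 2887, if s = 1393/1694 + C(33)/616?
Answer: 2429106/847 ≈ 2867.9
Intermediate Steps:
C(G) = -12*G*(-2 + G) (C(G) = -6*(G + G)*(G - 2) = -6*2*G*(-2 + G) = -12*G*(-2 + G))
s = -16183/847 (s = 1393/1694 + (12*33*(2 - 1*33))/616 = 1393*(1/1694) + (12*33*(2 - 33))*(1/616) = 199/242 + (12*33*(-31))*(1/616) = 199/242 - 12276*1/616 = 199/242 - 279/14 = -16183/847 ≈ -19.106)
s + 2887 = -16183/847 + 2887 = 2429106/847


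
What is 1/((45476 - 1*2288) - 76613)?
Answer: -1/33425 ≈ -2.9918e-5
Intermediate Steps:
1/((45476 - 1*2288) - 76613) = 1/((45476 - 2288) - 76613) = 1/(43188 - 76613) = 1/(-33425) = -1/33425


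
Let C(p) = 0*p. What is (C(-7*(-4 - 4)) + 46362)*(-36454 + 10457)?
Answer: -1205272914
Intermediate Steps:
C(p) = 0
(C(-7*(-4 - 4)) + 46362)*(-36454 + 10457) = (0 + 46362)*(-36454 + 10457) = 46362*(-25997) = -1205272914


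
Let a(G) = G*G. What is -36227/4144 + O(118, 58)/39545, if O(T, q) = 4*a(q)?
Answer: -1376835051/163874480 ≈ -8.4018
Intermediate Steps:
a(G) = G**2
O(T, q) = 4*q**2
-36227/4144 + O(118, 58)/39545 = -36227/4144 + (4*58**2)/39545 = -36227*1/4144 + (4*3364)*(1/39545) = -36227/4144 + 13456*(1/39545) = -36227/4144 + 13456/39545 = -1376835051/163874480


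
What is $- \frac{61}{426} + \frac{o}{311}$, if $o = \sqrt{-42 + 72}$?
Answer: $- \frac{61}{426} + \frac{\sqrt{30}}{311} \approx -0.12558$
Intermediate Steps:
$o = \sqrt{30} \approx 5.4772$
$- \frac{61}{426} + \frac{o}{311} = - \frac{61}{426} + \frac{\sqrt{30}}{311}$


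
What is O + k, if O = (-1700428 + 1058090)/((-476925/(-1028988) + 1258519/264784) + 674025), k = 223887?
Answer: 3426314287715518631889/15303831271919231 ≈ 2.2389e+5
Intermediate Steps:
O = -14584260662239008/15303831271919231 (O = -642338/((-476925*(-1/1028988) + 1258519*(1/264784)) + 674025) = -642338/((158975/342996 + 1258519/264784) + 674025) = -642338/(118440254831/22704963216 + 674025) = -642338/15303831271919231/22704963216 = -642338*22704963216/15303831271919231 = -14584260662239008/15303831271919231 ≈ -0.95298)
O + k = -14584260662239008/15303831271919231 + 223887 = 3426314287715518631889/15303831271919231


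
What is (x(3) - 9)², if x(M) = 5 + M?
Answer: 1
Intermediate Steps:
(x(3) - 9)² = ((5 + 3) - 9)² = (8 - 9)² = (-1)² = 1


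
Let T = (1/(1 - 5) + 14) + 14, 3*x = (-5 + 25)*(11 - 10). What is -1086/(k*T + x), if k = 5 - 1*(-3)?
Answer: -1629/343 ≈ -4.7493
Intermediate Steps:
k = 8 (k = 5 + 3 = 8)
x = 20/3 (x = ((-5 + 25)*(11 - 10))/3 = (20*1)/3 = (1/3)*20 = 20/3 ≈ 6.6667)
T = 111/4 (T = (1/(-4) + 14) + 14 = (-1/4 + 14) + 14 = 55/4 + 14 = 111/4 ≈ 27.750)
-1086/(k*T + x) = -1086/(8*(111/4) + 20/3) = -1086/(222 + 20/3) = -1086/686/3 = -1086*3/686 = -1629/343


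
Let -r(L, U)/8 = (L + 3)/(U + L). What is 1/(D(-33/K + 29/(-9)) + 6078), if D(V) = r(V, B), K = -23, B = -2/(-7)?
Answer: 272/1654973 ≈ 0.00016435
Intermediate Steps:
B = 2/7 (B = -2*(-1/7) = 2/7 ≈ 0.28571)
r(L, U) = -8*(3 + L)/(L + U) (r(L, U) = -8*(L + 3)/(U + L) = -8*(3 + L)/(L + U))
D(V) = 8*(-3 - V)/(2/7 + V) (D(V) = 8*(-3 - V)/(V + 2/7) = 8*(-3 - V)/(2/7 + V))
1/(D(-33/K + 29/(-9)) + 6078) = 1/(56*(-3 - (-33/(-23) + 29/(-9)))/(2 + 7*(-33/(-23) + 29/(-9))) + 6078) = 1/(56*(-3 - (-33*(-1/23) + 29*(-1/9)))/(2 + 7*(-33*(-1/23) + 29*(-1/9))) + 6078) = 1/(56*(-3 - (33/23 - 29/9))/(2 + 7*(33/23 - 29/9)) + 6078) = 1/(56*(-3 - 1*(-370/207))/(2 + 7*(-370/207)) + 6078) = 1/(56*(-3 + 370/207)/(2 - 2590/207) + 6078) = 1/(56*(-251/207)/(-2176/207) + 6078) = 1/(56*(-207/2176)*(-251/207) + 6078) = 1/(1757/272 + 6078) = 1/(1654973/272) = 272/1654973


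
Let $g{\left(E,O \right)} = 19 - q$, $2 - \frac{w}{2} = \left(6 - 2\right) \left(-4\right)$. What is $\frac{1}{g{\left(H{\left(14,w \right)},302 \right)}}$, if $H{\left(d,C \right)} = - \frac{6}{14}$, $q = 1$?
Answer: $\frac{1}{18} \approx 0.055556$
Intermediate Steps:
$w = 36$ ($w = 4 - 2 \left(6 - 2\right) \left(-4\right) = 4 - 2 \cdot 4 \left(-4\right) = 4 - -32 = 4 + 32 = 36$)
$H{\left(d,C \right)} = - \frac{3}{7}$ ($H{\left(d,C \right)} = \left(-6\right) \frac{1}{14} = - \frac{3}{7}$)
$g{\left(E,O \right)} = 18$ ($g{\left(E,O \right)} = 19 - 1 = 18$)
$\frac{1}{g{\left(H{\left(14,w \right)},302 \right)}} = \frac{1}{18}$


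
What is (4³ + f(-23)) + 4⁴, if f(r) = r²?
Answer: 849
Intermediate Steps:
(4³ + f(-23)) + 4⁴ = (4³ + (-23)²) + 4⁴ = (64 + 529) + 256 = 593 + 256 = 849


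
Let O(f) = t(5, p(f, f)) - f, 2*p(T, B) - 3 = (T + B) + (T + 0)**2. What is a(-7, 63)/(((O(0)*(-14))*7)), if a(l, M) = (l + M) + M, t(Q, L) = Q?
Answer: -17/70 ≈ -0.24286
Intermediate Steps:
p(T, B) = 3/2 + B/2 + T/2 + T**2/2 (p(T, B) = 3/2 + ((T + B) + (T + 0)**2)/2 = 3/2 + ((B + T) + T**2)/2 = 3/2 + (B + T + T**2)/2 = 3/2 + (B/2 + T/2 + T**2/2) = 3/2 + B/2 + T/2 + T**2/2)
O(f) = 5 - f
a(l, M) = l + 2*M (a(l, M) = (M + l) + M = l + 2*M)
a(-7, 63)/(((O(0)*(-14))*7)) = (-7 + 2*63)/((((5 - 1*0)*(-14))*7)) = (-7 + 126)/((((5 + 0)*(-14))*7)) = 119/(((5*(-14))*7)) = 119/((-70*7)) = 119/(-490) = 119*(-1/490) = -17/70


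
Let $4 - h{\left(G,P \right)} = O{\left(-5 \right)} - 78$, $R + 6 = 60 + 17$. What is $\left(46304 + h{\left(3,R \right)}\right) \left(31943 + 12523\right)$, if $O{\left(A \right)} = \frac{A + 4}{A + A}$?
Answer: $\frac{10312977147}{5} \approx 2.0626 \cdot 10^{9}$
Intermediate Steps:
$R = 71$ ($R = -6 + \left(60 + 17\right) = -6 + 77 = 71$)
$O{\left(A \right)} = \frac{4 + A}{2 A}$
$h{\left(G,P \right)} = \frac{819}{10}$ ($h{\left(G,P \right)} = 4 - \left(\frac{4 - 5}{2 \left(-5\right)} - 78\right) = 4 - \left(\frac{1}{2} \left(- \frac{1}{5}\right) \left(-1\right) - 78\right) = 4 - \left(\frac{1}{10} - 78\right) = 4 - - \frac{779}{10} = 4 + \frac{779}{10} = \frac{819}{10}$)
$\left(46304 + h{\left(3,R \right)}\right) \left(31943 + 12523\right) = \left(46304 + \frac{819}{10}\right) \left(31943 + 12523\right) = \frac{463859}{10} \cdot 44466 = \frac{10312977147}{5}$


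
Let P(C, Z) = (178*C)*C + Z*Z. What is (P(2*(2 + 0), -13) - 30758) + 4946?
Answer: -22795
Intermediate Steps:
P(C, Z) = Z**2 + 178*C**2 (P(C, Z) = 178*C**2 + Z**2 = Z**2 + 178*C**2)
(P(2*(2 + 0), -13) - 30758) + 4946 = (((-13)**2 + 178*(2*(2 + 0))**2) - 30758) + 4946 = ((169 + 178*(2*2)**2) - 30758) + 4946 = ((169 + 178*4**2) - 30758) + 4946 = ((169 + 178*16) - 30758) + 4946 = ((169 + 2848) - 30758) + 4946 = (3017 - 30758) + 4946 = -27741 + 4946 = -22795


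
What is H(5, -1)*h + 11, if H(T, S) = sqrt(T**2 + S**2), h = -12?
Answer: 11 - 12*sqrt(26) ≈ -50.188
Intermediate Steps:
H(T, S) = sqrt(S**2 + T**2)
H(5, -1)*h + 11 = sqrt((-1)**2 + 5**2)*(-12) + 11 = sqrt(1 + 25)*(-12) + 11 = sqrt(26)*(-12) + 11 = -12*sqrt(26) + 11 = 11 - 12*sqrt(26)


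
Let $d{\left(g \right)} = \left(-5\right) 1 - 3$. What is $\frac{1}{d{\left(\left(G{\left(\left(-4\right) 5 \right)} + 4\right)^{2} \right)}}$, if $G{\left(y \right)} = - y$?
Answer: $- \frac{1}{8} \approx -0.125$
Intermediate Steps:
$d{\left(g \right)} = -8$ ($d{\left(g \right)} = -5 - 3 = -8$)
$\frac{1}{d{\left(\left(G{\left(\left(-4\right) 5 \right)} + 4\right)^{2} \right)}} = \frac{1}{-8} = - \frac{1}{8}$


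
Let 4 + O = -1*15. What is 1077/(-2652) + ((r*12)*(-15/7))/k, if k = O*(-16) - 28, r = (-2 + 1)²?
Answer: -71059/142324 ≈ -0.49928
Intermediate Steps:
r = 1 (r = (-1)² = 1)
O = -19 (O = -4 - 1*15 = -4 - 15 = -19)
k = 276 (k = -19*(-16) - 28 = 304 - 28 = 276)
1077/(-2652) + ((r*12)*(-15/7))/k = 1077/(-2652) + ((1*12)*(-15/7))/276 = 1077*(-1/2652) + (12*(-15*⅐))*(1/276) = -359/884 + (12*(-15/7))*(1/276) = -359/884 - 180/7*1/276 = -359/884 - 15/161 = -71059/142324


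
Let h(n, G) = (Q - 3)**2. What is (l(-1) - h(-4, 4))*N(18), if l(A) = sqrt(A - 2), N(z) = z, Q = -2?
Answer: -450 + 18*I*sqrt(3) ≈ -450.0 + 31.177*I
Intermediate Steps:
l(A) = sqrt(-2 + A)
h(n, G) = 25 (h(n, G) = (-2 - 3)**2 = (-5)**2 = 25)
(l(-1) - h(-4, 4))*N(18) = (sqrt(-2 - 1) - 1*25)*18 = (sqrt(-3) - 25)*18 = (I*sqrt(3) - 25)*18 = (-25 + I*sqrt(3))*18 = -450 + 18*I*sqrt(3)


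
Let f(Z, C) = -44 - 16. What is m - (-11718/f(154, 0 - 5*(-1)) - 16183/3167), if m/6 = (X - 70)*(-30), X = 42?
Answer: 153593479/31670 ≈ 4849.8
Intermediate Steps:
f(Z, C) = -60
m = 5040 (m = 6*((42 - 70)*(-30)) = 6*(-28*(-30)) = 6*840 = 5040)
m - (-11718/f(154, 0 - 5*(-1)) - 16183/3167) = 5040 - (-11718/(-60) - 16183/3167) = 5040 - (-11718*(-1/60) - 16183*1/3167) = 5040 - (1953/10 - 16183/3167) = 5040 - 1*6023321/31670 = 5040 - 6023321/31670 = 153593479/31670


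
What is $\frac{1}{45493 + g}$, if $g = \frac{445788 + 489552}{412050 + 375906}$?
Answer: $\frac{65663}{2987284804} \approx 2.1981 \cdot 10^{-5}$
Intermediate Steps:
$g = \frac{77945}{65663}$ ($g = \frac{935340}{787956} = 935340 \cdot \frac{1}{787956} = \frac{77945}{65663} \approx 1.187$)
$\frac{1}{45493 + g} = \frac{1}{45493 + \frac{77945}{65663}} = \frac{1}{\frac{2987284804}{65663}} = \frac{65663}{2987284804}$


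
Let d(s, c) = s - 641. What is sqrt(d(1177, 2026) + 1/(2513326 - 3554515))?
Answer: sqrt(581063949033267)/1041189 ≈ 23.152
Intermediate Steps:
d(s, c) = -641 + s
sqrt(d(1177, 2026) + 1/(2513326 - 3554515)) = sqrt((-641 + 1177) + 1/(2513326 - 3554515)) = sqrt(536 + 1/(-1041189)) = sqrt(536 - 1/1041189) = sqrt(558077303/1041189) = sqrt(581063949033267)/1041189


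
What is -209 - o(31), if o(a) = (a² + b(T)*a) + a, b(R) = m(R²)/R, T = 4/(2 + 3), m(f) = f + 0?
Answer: -6129/5 ≈ -1225.8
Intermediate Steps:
m(f) = f
T = ⅘ (T = 4/5 = (⅕)*4 = ⅘ ≈ 0.80000)
b(R) = R (b(R) = R²/R = R)
o(a) = a² + 9*a/5 (o(a) = (a² + 4*a/5) + a = a² + 9*a/5)
-209 - o(31) = -209 - 31*(9 + 5*31)/5 = -209 - 31*(9 + 155)/5 = -209 - 31*164/5 = -209 - 1*5084/5 = -209 - 5084/5 = -6129/5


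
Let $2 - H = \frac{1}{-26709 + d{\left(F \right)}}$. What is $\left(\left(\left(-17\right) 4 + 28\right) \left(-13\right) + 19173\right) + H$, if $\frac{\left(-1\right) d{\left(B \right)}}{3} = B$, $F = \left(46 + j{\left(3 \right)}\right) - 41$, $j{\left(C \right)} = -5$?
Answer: $\frac{526033756}{26709} \approx 19695.0$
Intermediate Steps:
$F = 0$ ($F = \left(46 - 5\right) - 41 = 41 - 41 = 0$)
$d{\left(B \right)} = - 3 B$
$H = \frac{53419}{26709}$ ($H = 2 - \frac{1}{-26709 - 0} = 2 - \frac{1}{-26709 + 0} = 2 - \frac{1}{-26709} = 2 - - \frac{1}{26709} = 2 + \frac{1}{26709} = \frac{53419}{26709} \approx 2.0$)
$\left(\left(\left(-17\right) 4 + 28\right) \left(-13\right) + 19173\right) + H = \left(\left(\left(-17\right) 4 + 28\right) \left(-13\right) + 19173\right) + \frac{53419}{26709} = \left(\left(-68 + 28\right) \left(-13\right) + 19173\right) + \frac{53419}{26709} = \left(\left(-40\right) \left(-13\right) + 19173\right) + \frac{53419}{26709} = \left(520 + 19173\right) + \frac{53419}{26709} = 19693 + \frac{53419}{26709} = \frac{526033756}{26709}$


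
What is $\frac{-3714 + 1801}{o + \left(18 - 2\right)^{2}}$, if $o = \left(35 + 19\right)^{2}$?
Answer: $- \frac{1913}{3172} \approx -0.60309$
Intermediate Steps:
$o = 2916$ ($o = 54^{2} = 2916$)
$\frac{-3714 + 1801}{o + \left(18 - 2\right)^{2}} = \frac{-3714 + 1801}{2916 + \left(18 - 2\right)^{2}} = - \frac{1913}{2916 + 16^{2}} = - \frac{1913}{2916 + 256} = - \frac{1913}{3172}$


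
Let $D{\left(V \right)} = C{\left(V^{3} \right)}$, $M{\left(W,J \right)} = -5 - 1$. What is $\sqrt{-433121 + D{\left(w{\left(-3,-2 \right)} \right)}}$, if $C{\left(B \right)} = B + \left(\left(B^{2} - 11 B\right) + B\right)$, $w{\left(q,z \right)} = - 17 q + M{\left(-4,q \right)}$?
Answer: $\sqrt{8302512379} \approx 91118.0$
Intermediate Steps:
$M{\left(W,J \right)} = -6$ ($M{\left(W,J \right)} = -5 - 1 = -6$)
$w{\left(q,z \right)} = -6 - 17 q$ ($w{\left(q,z \right)} = - 17 q - 6 = -6 - 17 q$)
$C{\left(B \right)} = B^{2} - 9 B$ ($C{\left(B \right)} = B + \left(B^{2} - 10 B\right) = B^{2} - 9 B$)
$D{\left(V \right)} = V^{3} \left(-9 + V^{3}\right)$
$\sqrt{-433121 + D{\left(w{\left(-3,-2 \right)} \right)}} = \sqrt{-433121 + \left(-6 - -51\right)^{3} \left(-9 + \left(-6 - -51\right)^{3}\right)} = \sqrt{-433121 + \left(-6 + 51\right)^{3} \left(-9 + \left(-6 + 51\right)^{3}\right)} = \sqrt{-433121 + 45^{3} \left(-9 + 45^{3}\right)} = \sqrt{-433121 + 91125 \left(-9 + 91125\right)} = \sqrt{-433121 + 91125 \cdot 91116} = \sqrt{-433121 + 8302945500} = \sqrt{8302512379}$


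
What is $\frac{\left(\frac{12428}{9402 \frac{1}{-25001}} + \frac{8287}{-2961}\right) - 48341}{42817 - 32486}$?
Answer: $- \frac{377646346414}{47934672597} \approx -7.8784$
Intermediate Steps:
$\frac{\left(\frac{12428}{9402 \frac{1}{-25001}} + \frac{8287}{-2961}\right) - 48341}{42817 - 32486} = \frac{\left(\frac{12428}{9402 \left(- \frac{1}{25001}\right)} + 8287 \left(- \frac{1}{2961}\right)\right) - 48341}{10331} = \left(\left(\frac{12428}{- \frac{9402}{25001}} - \frac{8287}{2961}\right) - 48341\right) \frac{1}{10331} = \left(\left(12428 \left(- \frac{25001}{9402}\right) - \frac{8287}{2961}\right) - 48341\right) \frac{1}{10331} = \left(\left(- \frac{155356214}{4701} - \frac{8287}{2961}\right) - 48341\right) \frac{1}{10331} = \left(- \frac{153349568947}{4639887} - 48341\right) \frac{1}{10331} = \left(- \frac{377646346414}{4639887}\right) \frac{1}{10331} = - \frac{377646346414}{47934672597}$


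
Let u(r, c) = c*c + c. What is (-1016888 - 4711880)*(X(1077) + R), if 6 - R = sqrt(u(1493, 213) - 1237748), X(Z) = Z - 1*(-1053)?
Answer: -12236648448 + 5728768*I*sqrt(1192166) ≈ -1.2237e+10 + 6.255e+9*I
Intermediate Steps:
u(r, c) = c + c**2 (u(r, c) = c**2 + c = c + c**2)
X(Z) = 1053 + Z (X(Z) = Z + 1053 = 1053 + Z)
R = 6 - I*sqrt(1192166) (R = 6 - sqrt(213*(1 + 213) - 1237748) = 6 - sqrt(213*214 - 1237748) = 6 - sqrt(45582 - 1237748) = 6 - sqrt(-1192166) = 6 - I*sqrt(1192166) ≈ 6.0 - 1091.9*I)
(-1016888 - 4711880)*(X(1077) + R) = (-1016888 - 4711880)*((1053 + 1077) + (6 - I*sqrt(1192166))) = -5728768*(2130 + (6 - I*sqrt(1192166))) = -5728768*(2136 - I*sqrt(1192166)) = -12236648448 + 5728768*I*sqrt(1192166)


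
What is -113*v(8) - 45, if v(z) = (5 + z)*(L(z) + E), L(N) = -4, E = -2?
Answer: 8769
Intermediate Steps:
v(z) = -30 - 6*z (v(z) = (5 + z)*(-4 - 2) = (5 + z)*(-6) = -30 - 6*z)
-113*v(8) - 45 = -113*(-30 - 6*8) - 45 = -113*(-30 - 48) - 45 = -113*(-78) - 45 = 8814 - 45 = 8769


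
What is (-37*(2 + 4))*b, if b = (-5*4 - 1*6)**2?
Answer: -150072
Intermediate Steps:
b = 676 (b = (-20 - 6)**2 = (-26)**2 = 676)
(-37*(2 + 4))*b = -37*(2 + 4)*676 = -37*6*676 = -222*676 = -150072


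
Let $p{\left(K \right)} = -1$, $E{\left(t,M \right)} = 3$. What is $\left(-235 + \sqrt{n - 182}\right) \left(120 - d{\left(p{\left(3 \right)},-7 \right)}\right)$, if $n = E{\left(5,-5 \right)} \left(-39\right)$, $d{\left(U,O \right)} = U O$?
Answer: $-26555 + 113 i \sqrt{299} \approx -26555.0 + 1954.0 i$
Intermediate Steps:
$d{\left(U,O \right)} = O U$
$n = -117$ ($n = 3 \left(-39\right) = -117$)
$\left(-235 + \sqrt{n - 182}\right) \left(120 - d{\left(p{\left(3 \right)},-7 \right)}\right) = \left(-235 + \sqrt{-117 - 182}\right) \left(120 - \left(-7\right) \left(-1\right)\right) = \left(-235 + \sqrt{-299}\right) \left(120 - 7\right) = \left(-235 + i \sqrt{299}\right) \left(120 - 7\right) = \left(-235 + i \sqrt{299}\right) 113 = -26555 + 113 i \sqrt{299}$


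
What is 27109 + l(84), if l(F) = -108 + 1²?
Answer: 27002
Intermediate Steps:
l(F) = -107 (l(F) = -108 + 1 = -107)
27109 + l(84) = 27109 - 107 = 27002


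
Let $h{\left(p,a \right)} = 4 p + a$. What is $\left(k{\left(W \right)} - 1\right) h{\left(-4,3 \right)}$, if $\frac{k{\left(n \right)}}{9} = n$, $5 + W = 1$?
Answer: $481$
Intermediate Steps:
$W = -4$ ($W = -5 + 1 = -4$)
$k{\left(n \right)} = 9 n$
$h{\left(p,a \right)} = a + 4 p$
$\left(k{\left(W \right)} - 1\right) h{\left(-4,3 \right)} = \left(9 \left(-4\right) - 1\right) \left(3 + 4 \left(-4\right)\right) = \left(-36 - 1\right) \left(3 - 16\right) = \left(-37\right) \left(-13\right) = 481$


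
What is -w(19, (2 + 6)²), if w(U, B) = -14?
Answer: 14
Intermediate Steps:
-w(19, (2 + 6)²) = -1*(-14) = 14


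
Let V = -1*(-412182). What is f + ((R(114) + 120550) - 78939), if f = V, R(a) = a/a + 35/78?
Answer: 35395967/78 ≈ 4.5379e+5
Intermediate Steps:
R(a) = 113/78 (R(a) = 1 + 35*(1/78) = 1 + 35/78 = 113/78)
V = 412182
f = 412182
f + ((R(114) + 120550) - 78939) = 412182 + ((113/78 + 120550) - 78939) = 412182 + (9403013/78 - 78939) = 412182 + 3245771/78 = 35395967/78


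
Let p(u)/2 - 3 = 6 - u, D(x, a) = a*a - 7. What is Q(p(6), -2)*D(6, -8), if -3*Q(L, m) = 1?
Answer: -19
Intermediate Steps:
D(x, a) = -7 + a² (D(x, a) = a² - 7 = -7 + a²)
p(u) = 18 - 2*u (p(u) = 6 + 2*(6 - u) = 6 + (12 - 2*u) = 18 - 2*u)
Q(L, m) = -⅓ (Q(L, m) = -⅓*1 = -⅓)
Q(p(6), -2)*D(6, -8) = -(-7 + (-8)²)/3 = -(-7 + 64)/3 = -⅓*57 = -19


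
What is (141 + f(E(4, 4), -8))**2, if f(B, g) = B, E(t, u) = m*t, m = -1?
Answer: 18769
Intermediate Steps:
E(t, u) = -t
(141 + f(E(4, 4), -8))**2 = (141 - 1*4)**2 = (141 - 4)**2 = 137**2 = 18769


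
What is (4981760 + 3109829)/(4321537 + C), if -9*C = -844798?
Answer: 72824301/39738631 ≈ 1.8326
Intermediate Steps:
C = 844798/9 (C = -⅑*(-844798) = 844798/9 ≈ 93867.)
(4981760 + 3109829)/(4321537 + C) = (4981760 + 3109829)/(4321537 + 844798/9) = 8091589/(39738631/9) = 8091589*(9/39738631) = 72824301/39738631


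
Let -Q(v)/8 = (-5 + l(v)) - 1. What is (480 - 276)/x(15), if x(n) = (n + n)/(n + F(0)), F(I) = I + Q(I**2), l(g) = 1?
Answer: 374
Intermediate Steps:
Q(v) = 40 (Q(v) = -8*((-5 + 1) - 1) = -8*(-4 - 1) = -8*(-5) = 40)
F(I) = 40 + I (F(I) = I + 40 = 40 + I)
x(n) = 2*n/(40 + n) (x(n) = (n + n)/(n + (40 + 0)) = (2*n)/(n + 40) = (2*n)/(40 + n) = 2*n/(40 + n))
(480 - 276)/x(15) = (480 - 276)/((2*15/(40 + 15))) = 204/((2*15/55)) = 204/((2*15*(1/55))) = 204/(6/11) = 204*(11/6) = 374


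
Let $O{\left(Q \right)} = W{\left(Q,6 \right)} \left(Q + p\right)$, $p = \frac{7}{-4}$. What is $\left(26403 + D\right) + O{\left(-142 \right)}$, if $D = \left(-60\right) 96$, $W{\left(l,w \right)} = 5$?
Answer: $\frac{79697}{4} \approx 19924.0$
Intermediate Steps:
$p = - \frac{7}{4}$ ($p = 7 \left(- \frac{1}{4}\right) = - \frac{7}{4} \approx -1.75$)
$D = -5760$
$O{\left(Q \right)} = - \frac{35}{4} + 5 Q$ ($O{\left(Q \right)} = 5 \left(Q - \frac{7}{4}\right) = 5 \left(- \frac{7}{4} + Q\right) = - \frac{35}{4} + 5 Q$)
$\left(26403 + D\right) + O{\left(-142 \right)} = \left(26403 - 5760\right) + \left(- \frac{35}{4} + 5 \left(-142\right)\right) = 20643 - \frac{2875}{4} = \frac{79697}{4}$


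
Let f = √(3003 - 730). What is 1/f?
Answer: √2273/2273 ≈ 0.020975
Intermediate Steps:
f = √2273 ≈ 47.676
1/f = 1/(√2273) = √2273/2273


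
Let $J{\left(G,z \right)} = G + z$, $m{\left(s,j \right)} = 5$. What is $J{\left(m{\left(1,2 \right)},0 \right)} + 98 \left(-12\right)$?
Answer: $-1171$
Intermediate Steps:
$J{\left(m{\left(1,2 \right)},0 \right)} + 98 \left(-12\right) = \left(5 + 0\right) + 98 \left(-12\right) = 5 - 1176 = -1171$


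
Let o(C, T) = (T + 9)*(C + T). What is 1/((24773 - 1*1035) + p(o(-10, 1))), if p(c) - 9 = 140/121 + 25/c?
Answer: 2178/51722881 ≈ 4.2109e-5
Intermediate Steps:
o(C, T) = (9 + T)*(C + T)
p(c) = 1229/121 + 25/c (p(c) = 9 + (140/121 + 25/c) = 1229/121 + 25/c)
1/((24773 - 1*1035) + p(o(-10, 1))) = 1/((24773 - 1*1035) + (1229/121 + 25/(1**2 + 9*(-10) + 9*1 - 10*1))) = 1/((24773 - 1035) + (1229/121 + 25/(1 - 90 + 9 - 10))) = 1/(23738 + (1229/121 + 25/(-90))) = 1/(23738 + (1229/121 + 25*(-1/90))) = 1/(23738 + (1229/121 - 5/18)) = 1/(23738 + 21517/2178) = 1/(51722881/2178) = 2178/51722881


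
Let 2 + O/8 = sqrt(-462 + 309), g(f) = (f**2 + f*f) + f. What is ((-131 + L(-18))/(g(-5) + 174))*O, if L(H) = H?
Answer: 2384/219 - 1192*I*sqrt(17)/73 ≈ 10.886 - 67.325*I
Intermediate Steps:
g(f) = f + 2*f**2 (g(f) = (f**2 + f**2) + f = 2*f**2 + f = f + 2*f**2)
O = -16 + 24*I*sqrt(17) (O = -16 + 8*sqrt(-462 + 309) = -16 + 8*sqrt(-153) = -16 + 8*(3*I*sqrt(17)) = -16 + 24*I*sqrt(17) ≈ -16.0 + 98.955*I)
((-131 + L(-18))/(g(-5) + 174))*O = ((-131 - 18)/(-5*(1 + 2*(-5)) + 174))*(-16 + 24*I*sqrt(17)) = (-149/(-5*(1 - 10) + 174))*(-16 + 24*I*sqrt(17)) = (-149/(-5*(-9) + 174))*(-16 + 24*I*sqrt(17)) = (-149/(45 + 174))*(-16 + 24*I*sqrt(17)) = (-149/219)*(-16 + 24*I*sqrt(17)) = (-149*1/219)*(-16 + 24*I*sqrt(17)) = -149*(-16 + 24*I*sqrt(17))/219 = 2384/219 - 1192*I*sqrt(17)/73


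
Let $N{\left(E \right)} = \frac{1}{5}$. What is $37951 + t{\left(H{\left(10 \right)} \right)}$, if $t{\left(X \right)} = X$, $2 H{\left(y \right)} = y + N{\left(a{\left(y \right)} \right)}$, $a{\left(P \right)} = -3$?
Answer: $\frac{379561}{10} \approx 37956.0$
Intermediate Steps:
$N{\left(E \right)} = \frac{1}{5}$
$H{\left(y \right)} = \frac{1}{10} + \frac{y}{2}$ ($H{\left(y \right)} = \frac{y + \frac{1}{5}}{2} = \frac{\frac{1}{5} + y}{2} = \frac{1}{10} + \frac{y}{2}$)
$37951 + t{\left(H{\left(10 \right)} \right)} = 37951 + \left(\frac{1}{10} + \frac{1}{2} \cdot 10\right) = 37951 + \left(\frac{1}{10} + 5\right) = 37951 + \frac{51}{10} = \frac{379561}{10}$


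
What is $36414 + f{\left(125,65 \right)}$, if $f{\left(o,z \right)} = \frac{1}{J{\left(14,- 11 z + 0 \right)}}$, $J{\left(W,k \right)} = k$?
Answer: $\frac{26036009}{715} \approx 36414.0$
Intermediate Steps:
$f{\left(o,z \right)} = - \frac{1}{11 z}$ ($f{\left(o,z \right)} = \frac{1}{- 11 z + 0} = \frac{1}{\left(-11\right) z} = - \frac{1}{11 z}$)
$36414 + f{\left(125,65 \right)} = 36414 - \frac{1}{11 \cdot 65} = 36414 - \frac{1}{715} = \frac{26036009}{715}$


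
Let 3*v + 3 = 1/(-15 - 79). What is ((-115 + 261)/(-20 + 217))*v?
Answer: -20659/27777 ≈ -0.74374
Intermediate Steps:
v = -283/282 (v = -1 + 1/(3*(-15 - 79)) = -1 + (⅓)/(-94) = -1 + (⅓)*(-1/94) = -1 - 1/282 = -283/282 ≈ -1.0035)
((-115 + 261)/(-20 + 217))*v = ((-115 + 261)/(-20 + 217))*(-283/282) = (146/197)*(-283/282) = -20659/27777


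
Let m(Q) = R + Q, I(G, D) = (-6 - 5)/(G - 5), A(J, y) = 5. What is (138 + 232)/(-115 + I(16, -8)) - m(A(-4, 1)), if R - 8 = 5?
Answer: -1229/58 ≈ -21.190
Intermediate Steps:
R = 13 (R = 8 + 5 = 13)
I(G, D) = -11/(-5 + G)
m(Q) = 13 + Q
(138 + 232)/(-115 + I(16, -8)) - m(A(-4, 1)) = (138 + 232)/(-115 - 11/(-5 + 16)) - (13 + 5) = 370/(-115 - 11/11) - 1*18 = 370/(-115 - 11*1/11) - 18 = 370/(-115 - 1) - 18 = 370/(-116) - 18 = 370*(-1/116) - 18 = -185/58 - 18 = -1229/58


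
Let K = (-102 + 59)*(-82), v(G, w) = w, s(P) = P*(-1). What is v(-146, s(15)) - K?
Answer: -3541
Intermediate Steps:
s(P) = -P
K = 3526 (K = -43*(-82) = 3526)
v(-146, s(15)) - K = -1*15 - 1*3526 = -15 - 3526 = -3541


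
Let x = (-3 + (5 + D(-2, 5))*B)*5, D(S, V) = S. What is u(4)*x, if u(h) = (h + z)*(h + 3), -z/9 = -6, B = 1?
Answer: 0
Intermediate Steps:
z = 54 (z = -9*(-6) = 54)
u(h) = (3 + h)*(54 + h) (u(h) = (h + 54)*(h + 3) = (54 + h)*(3 + h) = (3 + h)*(54 + h))
x = 0 (x = (-3 + (5 - 2)*1)*5 = (-3 + 3*1)*5 = (-3 + 3)*5 = 0*5 = 0)
u(4)*x = (162 + 4**2 + 57*4)*0 = (162 + 16 + 228)*0 = 406*0 = 0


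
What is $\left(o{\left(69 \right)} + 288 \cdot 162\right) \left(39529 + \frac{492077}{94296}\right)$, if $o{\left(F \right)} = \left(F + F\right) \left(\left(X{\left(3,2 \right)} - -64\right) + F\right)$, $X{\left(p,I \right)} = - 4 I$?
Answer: $\frac{39706061658311}{15716} \approx 2.5265 \cdot 10^{9}$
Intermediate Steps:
$o{\left(F \right)} = 2 F \left(56 + F\right)$ ($o{\left(F \right)} = \left(F + F\right) \left(\left(\left(-4\right) 2 - -64\right) + F\right) = 2 F \left(\left(-8 + 64\right) + F\right) = 2 F \left(56 + F\right)$)
$\left(o{\left(69 \right)} + 288 \cdot 162\right) \left(39529 + \frac{492077}{94296}\right) = \left(2 \cdot 69 \left(56 + 69\right) + 288 \cdot 162\right) \left(39529 + \frac{492077}{94296}\right) = \left(2 \cdot 69 \cdot 125 + 46656\right) \left(39529 + 492077 \cdot \frac{1}{94296}\right) = \left(17250 + 46656\right) \left(39529 + \frac{492077}{94296}\right) = 63906 \cdot \frac{3727918661}{94296} = \frac{39706061658311}{15716}$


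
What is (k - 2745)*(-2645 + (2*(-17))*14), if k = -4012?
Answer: 21088597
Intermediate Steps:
(k - 2745)*(-2645 + (2*(-17))*14) = (-4012 - 2745)*(-2645 + (2*(-17))*14) = -6757*(-2645 - 34*14) = -6757*(-2645 - 476) = -6757*(-3121) = 21088597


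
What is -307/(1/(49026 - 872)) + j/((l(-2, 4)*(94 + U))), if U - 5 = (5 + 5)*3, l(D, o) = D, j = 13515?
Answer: -1271366413/86 ≈ -1.4783e+7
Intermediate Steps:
U = 35 (U = 5 + (5 + 5)*3 = 5 + 10*3 = 5 + 30 = 35)
-307/(1/(49026 - 872)) + j/((l(-2, 4)*(94 + U))) = -307/(1/(49026 - 872)) + 13515/((-2*(94 + 35))) = -307/(1/48154) + 13515/((-2*129)) = -307/1/48154 + 13515/(-258) = -307*48154 + 13515*(-1/258) = -14783278 - 4505/86 = -1271366413/86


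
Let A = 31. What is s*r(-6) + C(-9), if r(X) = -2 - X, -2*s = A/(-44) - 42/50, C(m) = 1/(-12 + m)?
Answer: 35129/11550 ≈ 3.0415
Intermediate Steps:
s = 1699/2200 (s = -(31/(-44) - 42/50)/2 = -(31*(-1/44) - 42*1/50)/2 = -(-31/44 - 21/25)/2 = -½*(-1699/1100) = 1699/2200 ≈ 0.77227)
s*r(-6) + C(-9) = 1699*(-2 - 1*(-6))/2200 + 1/(-12 - 9) = 1699*(-2 + 6)/2200 + 1/(-21) = (1699/2200)*4 - 1/21 = 1699/550 - 1/21 = 35129/11550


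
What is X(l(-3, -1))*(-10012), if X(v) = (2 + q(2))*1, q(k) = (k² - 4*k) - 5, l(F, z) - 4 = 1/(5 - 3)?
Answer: 70084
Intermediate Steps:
l(F, z) = 9/2 (l(F, z) = 4 + 1/(5 - 3) = 4 + 1/2 = 4 + ½ = 9/2)
q(k) = -5 + k² - 4*k
X(v) = -7 (X(v) = (2 + (-5 + 2² - 4*2))*1 = (2 + (-5 + 4 - 8))*1 = (2 - 9)*1 = -7*1 = -7)
X(l(-3, -1))*(-10012) = -7*(-10012) = 70084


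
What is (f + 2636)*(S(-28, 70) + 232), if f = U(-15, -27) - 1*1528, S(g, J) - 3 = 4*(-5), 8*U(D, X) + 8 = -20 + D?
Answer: 1896515/8 ≈ 2.3706e+5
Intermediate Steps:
U(D, X) = -7/2 + D/8 (U(D, X) = -1 + (-20 + D)/8 = -1 + (-5/2 + D/8) = -7/2 + D/8)
S(g, J) = -17 (S(g, J) = 3 + 4*(-5) = 3 - 20 = -17)
f = -12267/8 (f = (-7/2 + (1/8)*(-15)) - 1*1528 = (-7/2 - 15/8) - 1528 = -43/8 - 1528 = -12267/8 ≈ -1533.4)
(f + 2636)*(S(-28, 70) + 232) = (-12267/8 + 2636)*(-17 + 232) = (8821/8)*215 = 1896515/8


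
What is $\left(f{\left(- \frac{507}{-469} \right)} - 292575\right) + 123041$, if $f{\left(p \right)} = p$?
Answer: $- \frac{79510939}{469} \approx -1.6953 \cdot 10^{5}$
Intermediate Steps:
$\left(f{\left(- \frac{507}{-469} \right)} - 292575\right) + 123041 = \left(- \frac{507}{-469} - 292575\right) + 123041 = \left(\left(-507\right) \left(- \frac{1}{469}\right) - 292575\right) + 123041 = \left(\frac{507}{469} - 292575\right) + 123041 = - \frac{137217168}{469} + 123041 = - \frac{79510939}{469}$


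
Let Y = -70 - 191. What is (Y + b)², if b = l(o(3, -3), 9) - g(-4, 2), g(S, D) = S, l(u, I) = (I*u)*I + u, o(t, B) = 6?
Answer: 55225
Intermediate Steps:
l(u, I) = u + u*I² (l(u, I) = u*I² + u = u + u*I²)
Y = -261
b = 496 (b = 6*(1 + 9²) - 1*(-4) = 6*(1 + 81) + 4 = 6*82 + 4 = 492 + 4 = 496)
(Y + b)² = (-261 + 496)² = 235² = 55225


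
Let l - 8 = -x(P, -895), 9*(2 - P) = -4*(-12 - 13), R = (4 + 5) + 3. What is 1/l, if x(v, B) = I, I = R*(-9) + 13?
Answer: 1/103 ≈ 0.0097087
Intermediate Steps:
R = 12 (R = 9 + 3 = 12)
P = -82/9 (P = 2 - (-4)*(-12 - 13)/9 = 2 - (-4)*(-25)/9 = 2 - 1/9*100 = 2 - 100/9 = -82/9 ≈ -9.1111)
I = -95 (I = 12*(-9) + 13 = -108 + 13 = -95)
x(v, B) = -95
l = 103 (l = 8 - 1*(-95) = 8 + 95 = 103)
1/l = 1/103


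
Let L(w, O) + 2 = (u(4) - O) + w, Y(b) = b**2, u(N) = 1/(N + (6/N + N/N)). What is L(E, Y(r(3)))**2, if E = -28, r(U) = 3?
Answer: 255025/169 ≈ 1509.0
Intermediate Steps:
u(N) = 1/(1 + N + 6/N) (u(N) = 1/(N + (6/N + 1)) = 1/(N + (1 + 6/N)) = 1/(1 + N + 6/N))
L(w, O) = -24/13 + w - O (L(w, O) = -2 + ((4/(6 + 4 + 4**2) - O) + w) = -2 + ((4/(6 + 4 + 16) - O) + w) = -2 + ((4/26 - O) + w) = -2 + ((4*(1/26) - O) + w) = -2 + ((2/13 - O) + w) = -2 + (2/13 + w - O) = -24/13 + w - O)
L(E, Y(r(3)))**2 = (-24/13 - 28 - 1*3**2)**2 = (-24/13 - 28 - 1*9)**2 = (-24/13 - 28 - 9)**2 = (-505/13)**2 = 255025/169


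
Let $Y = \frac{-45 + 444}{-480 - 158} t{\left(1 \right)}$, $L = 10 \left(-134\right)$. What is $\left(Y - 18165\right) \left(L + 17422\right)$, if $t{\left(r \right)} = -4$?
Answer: $- \frac{8470589694}{29} \approx -2.9209 \cdot 10^{8}$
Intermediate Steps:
$L = -1340$
$Y = \frac{798}{319}$ ($Y = \frac{-45 + 444}{-480 - 158} \left(-4\right) = \frac{399}{-638} \left(-4\right) = 399 \left(- \frac{1}{638}\right) \left(-4\right) = \left(- \frac{399}{638}\right) \left(-4\right) = \frac{798}{319} \approx 2.5016$)
$\left(Y - 18165\right) \left(L + 17422\right) = \left(\frac{798}{319} - 18165\right) \left(-1340 + 17422\right) = \left(- \frac{5793837}{319}\right) 16082 = - \frac{8470589694}{29}$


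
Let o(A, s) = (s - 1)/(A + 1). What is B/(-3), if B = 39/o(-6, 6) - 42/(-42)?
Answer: 38/3 ≈ 12.667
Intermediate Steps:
o(A, s) = (-1 + s)/(1 + A)
B = -38 (B = 39/(((-1 + 6)/(1 - 6))) - 42/(-42) = 39/((5/(-5))) - 42*(-1/42) = 39/((-⅕*5)) + 1 = 39/(-1) + 1 = 39*(-1) + 1 = -39 + 1 = -38)
B/(-3) = -38/(-3) = -⅓*(-38) = 38/3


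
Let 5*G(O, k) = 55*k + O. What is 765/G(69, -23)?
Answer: -3825/1196 ≈ -3.1982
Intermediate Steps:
G(O, k) = 11*k + O/5 (G(O, k) = (55*k + O)/5 = (O + 55*k)/5 = 11*k + O/5)
765/G(69, -23) = 765/(11*(-23) + (⅕)*69) = 765/(-253 + 69/5) = 765/(-1196/5) = 765*(-5/1196) = -3825/1196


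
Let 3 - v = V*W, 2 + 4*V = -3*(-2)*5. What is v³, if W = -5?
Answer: 54872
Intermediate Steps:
V = 7 (V = -½ + (-3*(-2)*5)/4 = -½ + (6*5)/4 = -½ + (¼)*30 = -½ + 15/2 = 7)
v = 38 (v = 3 - 7*(-5) = 3 - 1*(-35) = 3 + 35 = 38)
v³ = 38³ = 54872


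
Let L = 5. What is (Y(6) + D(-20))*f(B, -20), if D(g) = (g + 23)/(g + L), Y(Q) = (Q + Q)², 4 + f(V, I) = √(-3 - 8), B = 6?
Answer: -2876/5 + 719*I*√11/5 ≈ -575.2 + 476.93*I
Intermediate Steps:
f(V, I) = -4 + I*√11 (f(V, I) = -4 + √(-3 - 8) = -4 + √(-11) = -4 + I*√11)
Y(Q) = 4*Q² (Y(Q) = (2*Q)² = 4*Q²)
D(g) = (23 + g)/(5 + g) (D(g) = (g + 23)/(g + 5) = (23 + g)/(5 + g))
(Y(6) + D(-20))*f(B, -20) = (4*6² + (23 - 20)/(5 - 20))*(-4 + I*√11) = (4*36 + 3/(-15))*(-4 + I*√11) = (144 - 1/15*3)*(-4 + I*√11) = (144 - ⅕)*(-4 + I*√11) = 719*(-4 + I*√11)/5 = -2876/5 + 719*I*√11/5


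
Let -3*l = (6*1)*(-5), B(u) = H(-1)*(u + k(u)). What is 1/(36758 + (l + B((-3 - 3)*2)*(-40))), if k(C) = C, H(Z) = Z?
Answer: 1/35808 ≈ 2.7927e-5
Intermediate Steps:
B(u) = -2*u (B(u) = -(u + u) = -2*u)
l = 10 (l = -6*1*(-5)/3 = -2*(-5) = -⅓*(-30) = 10)
1/(36758 + (l + B((-3 - 3)*2)*(-40))) = 1/(36758 + (10 - 2*(-3 - 3)*2*(-40))) = 1/(36758 + (10 - (-12)*2*(-40))) = 1/(36758 + (10 - 2*(-12)*(-40))) = 1/(36758 + (10 + 24*(-40))) = 1/(36758 + (10 - 960)) = 1/(36758 - 950) = 1/35808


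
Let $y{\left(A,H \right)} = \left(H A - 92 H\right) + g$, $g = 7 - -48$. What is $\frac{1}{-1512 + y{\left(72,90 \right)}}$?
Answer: $- \frac{1}{3257} \approx -0.00030703$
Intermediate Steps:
$g = 55$ ($g = 7 + 48 = 55$)
$y{\left(A,H \right)} = 55 - 92 H + A H$ ($y{\left(A,H \right)} = \left(H A - 92 H\right) + 55 = \left(A H - 92 H\right) + 55 = \left(- 92 H + A H\right) + 55 = 55 - 92 H + A H$)
$\frac{1}{-1512 + y{\left(72,90 \right)}} = \frac{1}{-1512 + \left(55 - 8280 + 72 \cdot 90\right)} = \frac{1}{-1512 + \left(55 - 8280 + 6480\right)} = \frac{1}{-1512 - 1745} = \frac{1}{-3257} = - \frac{1}{3257}$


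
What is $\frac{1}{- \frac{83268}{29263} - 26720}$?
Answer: $- \frac{29263}{781990628} \approx -3.7421 \cdot 10^{-5}$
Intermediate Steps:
$\frac{1}{- \frac{83268}{29263} - 26720} = \frac{1}{- \frac{781990628}{29263}} = - \frac{29263}{781990628}$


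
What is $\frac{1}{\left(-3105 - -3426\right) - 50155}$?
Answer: $- \frac{1}{49834} \approx -2.0067 \cdot 10^{-5}$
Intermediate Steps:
$\frac{1}{\left(-3105 - -3426\right) - 50155} = \frac{1}{\left(-3105 + 3426\right) - 50155} = \frac{1}{321 - 50155} = \frac{1}{-49834} = - \frac{1}{49834}$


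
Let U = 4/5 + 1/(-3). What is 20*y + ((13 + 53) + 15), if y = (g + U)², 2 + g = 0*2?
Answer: 5761/45 ≈ 128.02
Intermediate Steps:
U = 7/15 (U = 4*(⅕) + 1*(-⅓) = ⅘ - ⅓ = 7/15 ≈ 0.46667)
g = -2 (g = -2 + 0*2 = -2 + 0 = -2)
y = 529/225 (y = (-2 + 7/15)² = (-23/15)² = 529/225 ≈ 2.3511)
20*y + ((13 + 53) + 15) = 20*(529/225) + ((13 + 53) + 15) = 2116/45 + (66 + 15) = 2116/45 + 81 = 5761/45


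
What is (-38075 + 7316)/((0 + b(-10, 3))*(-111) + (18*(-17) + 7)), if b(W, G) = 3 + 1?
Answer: 30759/743 ≈ 41.398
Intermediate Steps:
b(W, G) = 4
(-38075 + 7316)/((0 + b(-10, 3))*(-111) + (18*(-17) + 7)) = (-38075 + 7316)/((0 + 4)*(-111) + (18*(-17) + 7)) = -30759/(4*(-111) + (-306 + 7)) = -30759/(-444 - 299) = -30759/(-743) = -30759*(-1/743) = 30759/743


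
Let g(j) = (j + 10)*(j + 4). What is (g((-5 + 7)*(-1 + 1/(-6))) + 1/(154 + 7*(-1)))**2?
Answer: 31787044/194481 ≈ 163.45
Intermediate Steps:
g(j) = (4 + j)*(10 + j) (g(j) = (10 + j)*(4 + j) = (4 + j)*(10 + j))
(g((-5 + 7)*(-1 + 1/(-6))) + 1/(154 + 7*(-1)))**2 = ((40 + ((-5 + 7)*(-1 + 1/(-6)))**2 + 14*((-5 + 7)*(-1 + 1/(-6)))) + 1/(154 + 7*(-1)))**2 = ((40 + (2*(-1 - 1/6))**2 + 14*(2*(-1 - 1/6))) + 1/(154 - 7))**2 = ((40 + (2*(-7/6))**2 + 14*(2*(-7/6))) + 1/147)**2 = ((40 + (-7/3)**2 + 14*(-7/3)) + 1/147)**2 = ((40 + 49/9 - 98/3) + 1/147)**2 = (115/9 + 1/147)**2 = (5638/441)**2 = 31787044/194481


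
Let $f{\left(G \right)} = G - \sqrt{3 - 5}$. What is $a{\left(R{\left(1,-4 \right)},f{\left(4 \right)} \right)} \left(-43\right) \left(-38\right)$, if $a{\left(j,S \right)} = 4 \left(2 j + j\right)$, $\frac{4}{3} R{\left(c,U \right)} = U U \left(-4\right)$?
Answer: $-941184$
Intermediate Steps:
$R{\left(c,U \right)} = - 3 U^{2}$ ($R{\left(c,U \right)} = \frac{3 U U \left(-4\right)}{4} = \frac{3 U^{2} \left(-4\right)}{4} = \frac{3 \left(- 4 U^{2}\right)}{4} = - 3 U^{2}$)
$f{\left(G \right)} = G - i \sqrt{2}$ ($f{\left(G \right)} = G - \sqrt{-2} = G - i \sqrt{2}$)
$a{\left(j,S \right)} = 12 j$ ($a{\left(j,S \right)} = 4 \cdot 3 j = 12 j$)
$a{\left(R{\left(1,-4 \right)},f{\left(4 \right)} \right)} \left(-43\right) \left(-38\right) = 12 \left(- 3 \left(-4\right)^{2}\right) \left(-43\right) \left(-38\right) = 12 \left(\left(-3\right) 16\right) \left(-43\right) \left(-38\right) = 12 \left(-48\right) \left(-43\right) \left(-38\right) = \left(-576\right) \left(-43\right) \left(-38\right) = 24768 \left(-38\right) = -941184$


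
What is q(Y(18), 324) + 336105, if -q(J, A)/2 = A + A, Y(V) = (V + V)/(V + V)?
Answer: 334809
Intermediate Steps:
Y(V) = 1 (Y(V) = (2*V)/((2*V)) = (2*V)*(1/(2*V)) = 1)
q(J, A) = -4*A (q(J, A) = -2*(A + A) = -4*A)
q(Y(18), 324) + 336105 = -4*324 + 336105 = -1296 + 336105 = 334809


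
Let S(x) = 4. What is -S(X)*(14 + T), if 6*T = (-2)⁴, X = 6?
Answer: -200/3 ≈ -66.667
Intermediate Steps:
T = 8/3 (T = (⅙)*(-2)⁴ = (⅙)*16 = 8/3 ≈ 2.6667)
-S(X)*(14 + T) = -4*(14 + 8/3) = -4*50/3 = -1*200/3 = -200/3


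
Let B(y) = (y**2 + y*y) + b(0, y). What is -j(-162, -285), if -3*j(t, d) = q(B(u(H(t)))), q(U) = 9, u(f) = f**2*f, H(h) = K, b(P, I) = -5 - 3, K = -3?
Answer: 3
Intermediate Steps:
b(P, I) = -8
H(h) = -3
u(f) = f**3
B(y) = -8 + 2*y**2 (B(y) = (y**2 + y*y) - 8 = (y**2 + y**2) - 8 = 2*y**2 - 8 = -8 + 2*y**2)
j(t, d) = -3 (j(t, d) = -1/3*9 = -3)
-j(-162, -285) = -1*(-3) = 3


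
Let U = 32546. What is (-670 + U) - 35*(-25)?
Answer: 32751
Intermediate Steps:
(-670 + U) - 35*(-25) = (-670 + 32546) - 35*(-25) = 31876 + 875 = 32751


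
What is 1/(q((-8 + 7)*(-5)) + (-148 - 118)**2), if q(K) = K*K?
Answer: 1/70781 ≈ 1.4128e-5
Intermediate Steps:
q(K) = K**2
1/(q((-8 + 7)*(-5)) + (-148 - 118)**2) = 1/(((-8 + 7)*(-5))**2 + (-148 - 118)**2) = 1/((-1*(-5))**2 + (-266)**2) = 1/(5**2 + 70756) = 1/(25 + 70756) = 1/70781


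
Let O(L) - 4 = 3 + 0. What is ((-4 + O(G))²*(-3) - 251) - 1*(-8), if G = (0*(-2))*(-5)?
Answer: -270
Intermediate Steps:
G = 0 (G = 0*(-5) = 0)
O(L) = 7 (O(L) = 4 + (3 + 0) = 4 + 3 = 7)
((-4 + O(G))²*(-3) - 251) - 1*(-8) = ((-4 + 7)²*(-3) - 251) - 1*(-8) = (3²*(-3) - 251) + 8 = (9*(-3) - 251) + 8 = (-27 - 251) + 8 = -278 + 8 = -270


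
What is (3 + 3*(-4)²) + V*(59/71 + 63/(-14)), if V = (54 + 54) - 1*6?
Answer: -22950/71 ≈ -323.24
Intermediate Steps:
V = 102 (V = 108 - 6 = 102)
(3 + 3*(-4)²) + V*(59/71 + 63/(-14)) = (3 + 3*(-4)²) + 102*(59/71 + 63/(-14)) = (3 + 3*16) + 102*(59*(1/71) + 63*(-1/14)) = (3 + 48) + 102*(59/71 - 9/2) = 51 + 102*(-521/142) = 51 - 26571/71 = -22950/71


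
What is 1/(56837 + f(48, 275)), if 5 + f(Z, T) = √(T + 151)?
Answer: 9472/538312633 - √426/3229875798 ≈ 1.7589e-5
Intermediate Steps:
f(Z, T) = -5 + √(151 + T) (f(Z, T) = -5 + √(T + 151) = -5 + √(151 + T))
1/(56837 + f(48, 275)) = 1/(56837 + (-5 + √(151 + 275))) = 1/(56837 + (-5 + √426)) = 1/(56832 + √426)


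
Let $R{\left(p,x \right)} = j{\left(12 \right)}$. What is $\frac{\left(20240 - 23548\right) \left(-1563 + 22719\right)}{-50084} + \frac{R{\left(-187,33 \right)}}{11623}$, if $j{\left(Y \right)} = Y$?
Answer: $\frac{203356297728}{145531583} \approx 1397.3$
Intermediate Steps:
$R{\left(p,x \right)} = 12$
$\frac{\left(20240 - 23548\right) \left(-1563 + 22719\right)}{-50084} + \frac{R{\left(-187,33 \right)}}{11623} = \frac{\left(20240 - 23548\right) \left(-1563 + 22719\right)}{-50084} + \frac{12}{11623} = \left(-3308\right) 21156 \left(- \frac{1}{50084}\right) + 12 \cdot \frac{1}{11623} = \left(-69984048\right) \left(- \frac{1}{50084}\right) + \frac{12}{11623} = \frac{17496012}{12521} + \frac{12}{11623} = \frac{203356297728}{145531583}$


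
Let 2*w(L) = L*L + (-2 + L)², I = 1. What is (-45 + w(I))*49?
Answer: -2156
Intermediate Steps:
w(L) = L²/2 + (-2 + L)²/2 (w(L) = (L*L + (-2 + L)²)/2 = (L² + (-2 + L)²)/2 = L²/2 + (-2 + L)²/2)
(-45 + w(I))*49 = (-45 + (2 + 1² - 2*1))*49 = (-45 + (2 + 1 - 2))*49 = (-45 + 1)*49 = -44*49 = -2156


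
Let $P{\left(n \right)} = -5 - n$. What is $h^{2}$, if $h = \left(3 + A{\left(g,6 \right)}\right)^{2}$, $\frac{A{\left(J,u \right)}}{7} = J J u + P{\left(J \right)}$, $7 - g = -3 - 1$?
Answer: $611608956871441$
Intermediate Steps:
$g = 11$ ($g = 7 - \left(-3 - 1\right) = 7 - -4 = 7 + 4 = 11$)
$A{\left(J,u \right)} = -35 - 7 J + 7 u J^{2}$ ($A{\left(J,u \right)} = 7 \left(J J u - \left(5 + J\right)\right) = 7 \left(J^{2} u - \left(5 + J\right)\right) = 7 \left(u J^{2} - \left(5 + J\right)\right) = 7 \left(-5 - J + u J^{2}\right) = -35 - 7 J + 7 u J^{2}$)
$h = 24730729$ ($h = \left(3 - \left(112 - 5082\right)\right)^{2} = \left(3 - -4970\right)^{2} = \left(3 + 4970\right)^{2} = 4973^{2} = 24730729$)
$h^{2} = 24730729^{2} = 611608956871441$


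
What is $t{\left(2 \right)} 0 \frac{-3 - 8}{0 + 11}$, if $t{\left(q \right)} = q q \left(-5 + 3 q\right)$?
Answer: $0$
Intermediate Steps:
$t{\left(q \right)} = q^{2} \left(-5 + 3 q\right)$
$t{\left(2 \right)} 0 \frac{-3 - 8}{0 + 11} = 2^{2} \left(-5 + 3 \cdot 2\right) 0 \frac{-3 - 8}{0 + 11} = 4 \left(-5 + 6\right) 0 \left(- \frac{11}{11}\right) = 4 \cdot 1 \cdot 0 \left(\left(-11\right) \frac{1}{11}\right) = 4 \cdot 0 \left(-1\right) = 0 \left(-1\right) = 0$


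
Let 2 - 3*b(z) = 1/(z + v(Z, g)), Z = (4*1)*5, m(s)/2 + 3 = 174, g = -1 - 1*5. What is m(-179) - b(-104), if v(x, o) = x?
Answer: 86015/252 ≈ 341.33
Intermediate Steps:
g = -6 (g = -1 - 5 = -6)
m(s) = 342 (m(s) = -6 + 2*174 = -6 + 348 = 342)
Z = 20 (Z = 4*5 = 20)
b(z) = ⅔ - 1/(3*(20 + z)) (b(z) = ⅔ - 1/(3*(z + 20)) = ⅔ - 1/(3*(20 + z)))
m(-179) - b(-104) = 342 - (39 + 2*(-104))/(3*(20 - 104)) = 342 - (39 - 208)/(3*(-84)) = 342 - (-1)*(-169)/(3*84) = 342 - 1*169/252 = 342 - 169/252 = 86015/252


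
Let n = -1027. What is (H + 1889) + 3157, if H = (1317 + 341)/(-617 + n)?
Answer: 4146983/822 ≈ 5045.0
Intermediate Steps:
H = -829/822 (H = (1317 + 341)/(-617 - 1027) = 1658/(-1644) = 1658*(-1/1644) = -829/822 ≈ -1.0085)
(H + 1889) + 3157 = (-829/822 + 1889) + 3157 = 1551929/822 + 3157 = 4146983/822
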